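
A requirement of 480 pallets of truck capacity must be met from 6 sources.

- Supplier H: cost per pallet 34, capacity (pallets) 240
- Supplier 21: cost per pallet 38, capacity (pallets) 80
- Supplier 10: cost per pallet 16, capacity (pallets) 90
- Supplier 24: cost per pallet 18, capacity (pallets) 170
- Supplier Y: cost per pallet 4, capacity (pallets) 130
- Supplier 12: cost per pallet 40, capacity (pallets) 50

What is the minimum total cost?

8080

Use sources in increasing cost order.
Supplier Y at 4: take all 130 pallets → 350 still needed.
Take 90 from Supplier 10 at 16 → need 260 more.
Supplier 24 (18): use full 170 → 90 pallets to go.
Supplier H (34): take the remaining 90 → done.
Supplier 21, Supplier 12: unused.
Cost = 130×4 + 90×16 + 170×18 + 90×34 = 8080.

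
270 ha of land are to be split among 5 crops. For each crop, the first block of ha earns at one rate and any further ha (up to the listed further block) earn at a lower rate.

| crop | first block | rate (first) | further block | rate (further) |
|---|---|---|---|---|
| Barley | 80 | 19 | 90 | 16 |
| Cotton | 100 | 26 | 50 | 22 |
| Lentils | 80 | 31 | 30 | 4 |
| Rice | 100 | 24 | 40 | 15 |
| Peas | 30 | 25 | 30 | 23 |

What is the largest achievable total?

Order all 10 blocks by rate: Lentils/first 31 > Cotton/first 26 > Peas/first 25 > Rice/first 24 > Peas/second 23 > Cotton/second 22 > Barley/first 19 > Barley/second 16 > Rice/second 15 > Lentils/second 4.
Fill Lentils first block (80 at 31) → 190 left.
Fill Cotton first block (100 at 26) → 90 left.
Peas/first (25): +30 → 60 left.
Rice first at 24: only 60 left, fill 60.
Total = 31×80 + 26×100 + 25×30 + 24×60 = 7270.

7270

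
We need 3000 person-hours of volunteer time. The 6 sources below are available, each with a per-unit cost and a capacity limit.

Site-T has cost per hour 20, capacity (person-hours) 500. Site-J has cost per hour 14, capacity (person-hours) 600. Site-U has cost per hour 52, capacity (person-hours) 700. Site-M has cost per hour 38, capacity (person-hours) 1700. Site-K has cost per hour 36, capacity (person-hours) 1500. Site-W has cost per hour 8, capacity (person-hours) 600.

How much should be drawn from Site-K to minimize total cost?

1300

Cheapest first:
Site-W (8): use full 600 ; 2400 person-hours to go.
Site-J at 14: take all 600 person-hours ; 1800 still needed.
Site-T (20): use full 500 ; 1300 person-hours to go.
Site-K (36): take the remaining 1300 ; done.
Site-M, Site-U: unused.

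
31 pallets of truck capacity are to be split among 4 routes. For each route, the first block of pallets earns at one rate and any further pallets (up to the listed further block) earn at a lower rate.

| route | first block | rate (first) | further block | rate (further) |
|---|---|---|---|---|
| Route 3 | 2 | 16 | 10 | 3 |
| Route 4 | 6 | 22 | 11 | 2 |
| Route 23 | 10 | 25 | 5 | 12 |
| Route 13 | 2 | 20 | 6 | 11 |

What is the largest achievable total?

580

Order all 8 blocks by rate: Route 23/T1 25 > Route 4/T1 22 > Route 13/T1 20 > Route 3/T1 16 > Route 23/T2 12 > Route 13/T2 11 > Route 3/T2 3 > Route 4/T2 2.
Route 23 T1 at 25: fill all 10 → 21 left.
Route 4/T1 (22): +6 → 15 left.
Route 13 T1 at 20: fill all 2 → 13 left.
Route 3 T1 at 16: fill all 2 → 11 left.
Route 23 T2 at 12: fill all 5 → 6 left.
Route 13 T2 at 11: fill all 6 → 0 left.
Total = 25×10 + 22×6 + 20×2 + 16×2 + 12×5 + 11×6 = 580.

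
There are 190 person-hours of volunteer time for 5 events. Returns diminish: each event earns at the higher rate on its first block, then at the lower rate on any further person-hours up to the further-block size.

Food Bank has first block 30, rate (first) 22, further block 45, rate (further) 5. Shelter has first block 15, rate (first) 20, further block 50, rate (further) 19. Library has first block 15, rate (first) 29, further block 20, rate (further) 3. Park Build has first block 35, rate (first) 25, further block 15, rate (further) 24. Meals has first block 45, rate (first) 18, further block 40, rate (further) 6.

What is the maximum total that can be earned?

4120

Treat each block as its own option and order by rate: Library/first 29 > Park Build/first 25 > Park Build/second 24 > Food Bank/first 22 > Shelter/first 20 > Shelter/second 19 > Meals/first 18 > Meals/second 6 > Food Bank/second 5 > Library/second 3.
Library first at 29: fill all 15 → 175 left.
Fill Park Build first block (35 at 25) → 140 left.
Park Build second at 24: fill all 15 → 125 left.
Food Bank/first (22): +30 → 95 left.
Shelter/first (20): +15 → 80 left.
Shelter/second (19): +50 → 30 left.
Meals/first: +30 of 45 at 18; pool empty.
Total = 29×15 + 25×35 + 24×15 + 22×30 + 20×15 + 19×50 + 18×30 = 4120.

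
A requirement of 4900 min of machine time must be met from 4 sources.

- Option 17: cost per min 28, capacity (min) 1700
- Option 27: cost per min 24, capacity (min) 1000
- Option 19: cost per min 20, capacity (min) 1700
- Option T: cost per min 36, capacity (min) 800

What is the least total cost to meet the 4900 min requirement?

123600

Fill from the cheapest source first.
Option 19 at 20: take all 1700 min — 3200 still needed.
Option 27 (24): use full 1000 — 2200 min to go.
Take 1700 from Option 17 at 28 — need 500 more.
Option T at 36: take 500 of its 800 — requirement met.
Cost = 1700×20 + 1000×24 + 1700×28 + 500×36 = 123600.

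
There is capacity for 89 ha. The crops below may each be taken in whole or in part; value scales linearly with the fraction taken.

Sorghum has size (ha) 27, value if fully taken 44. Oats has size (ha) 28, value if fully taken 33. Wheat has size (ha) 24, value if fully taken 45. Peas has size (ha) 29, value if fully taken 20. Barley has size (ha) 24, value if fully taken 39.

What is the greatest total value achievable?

Rank by value-to-size ratio: Wheat 45/24≈1.88, Sorghum 44/27≈1.63, Barley 39/24≈1.62, Oats 33/28≈1.18, Peas 20/29≈0.69.
All 24 ha of Wheat fit (value 45) — 65 remain.
All 27 ha of Sorghum fit (value 44) — 38 remain.
All 24 ha of Barley fit (value 39) — 14 remain.
Fill the last 14 ha with part of Oats: 14/28 of it earns 16.5.
Total value = 144.5.

144.5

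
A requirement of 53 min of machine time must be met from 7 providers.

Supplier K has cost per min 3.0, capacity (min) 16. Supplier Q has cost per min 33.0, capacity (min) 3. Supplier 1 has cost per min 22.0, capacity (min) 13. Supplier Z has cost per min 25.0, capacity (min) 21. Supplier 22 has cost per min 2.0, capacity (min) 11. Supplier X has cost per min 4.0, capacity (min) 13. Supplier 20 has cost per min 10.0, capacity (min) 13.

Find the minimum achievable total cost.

Fill from the cheapest provider first.
Take 11 from Supplier 22 at 2.0 — need 42 more.
Take 16 from Supplier K at 3.0 — need 26 more.
Take 13 from Supplier X at 4.0 — need 13 more.
Supplier 20 at 10.0: take all 13 min — 0 still needed.
Supplier 1, Supplier Z, Supplier Q: unused.
Cost = 11×2.0 + 16×3.0 + 13×4.0 + 13×10.0 = 252.

252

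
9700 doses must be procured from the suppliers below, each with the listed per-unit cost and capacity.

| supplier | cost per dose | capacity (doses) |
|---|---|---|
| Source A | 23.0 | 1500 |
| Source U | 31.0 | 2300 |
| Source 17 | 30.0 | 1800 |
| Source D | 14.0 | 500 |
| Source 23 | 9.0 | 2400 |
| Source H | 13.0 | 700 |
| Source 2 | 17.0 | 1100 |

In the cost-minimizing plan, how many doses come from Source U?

Use suppliers in increasing cost order.
Take 2400 from Source 23 at 9.0 — need 7300 more.
Source H (13.0): use full 700 — 6600 doses to go.
Source D at 14.0: take all 500 doses — 6100 still needed.
Source 2 (17.0): use full 1100 — 5000 doses to go.
Source A at 23.0: take all 1500 doses — 3500 still needed.
Take 1800 from Source 17 at 30.0 — need 1700 more.
Source U (31.0): take the remaining 1700 — done.

1700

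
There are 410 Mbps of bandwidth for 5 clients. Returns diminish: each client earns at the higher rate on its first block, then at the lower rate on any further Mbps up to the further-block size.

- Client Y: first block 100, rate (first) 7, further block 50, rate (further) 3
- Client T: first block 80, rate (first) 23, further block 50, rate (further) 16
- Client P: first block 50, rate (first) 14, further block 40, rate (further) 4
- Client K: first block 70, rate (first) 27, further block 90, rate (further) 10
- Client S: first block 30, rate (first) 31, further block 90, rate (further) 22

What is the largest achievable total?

Order all 10 blocks by rate: Client S/T1 31 > Client K/T1 27 > Client T/T1 23 > Client S/T2 22 > Client T/T2 16 > Client P/T1 14 > Client K/T2 10 > Client Y/T1 7 > Client P/T2 4 > Client Y/T2 3.
Fill Client S T1 block (30 at 31) — 380 left.
Client K T1 at 27: fill all 70 — 310 left.
Fill Client T T1 block (80 at 23) — 230 left.
Client S T2 at 22: fill all 90 — 140 left.
Fill Client T T2 block (50 at 16) — 90 left.
Fill Client P T1 block (50 at 14) — 40 left.
Client K T2 at 10: only 40 left, fill 40.
Total = 31×30 + 27×70 + 23×80 + 22×90 + 16×50 + 14×50 + 10×40 = 8540.

8540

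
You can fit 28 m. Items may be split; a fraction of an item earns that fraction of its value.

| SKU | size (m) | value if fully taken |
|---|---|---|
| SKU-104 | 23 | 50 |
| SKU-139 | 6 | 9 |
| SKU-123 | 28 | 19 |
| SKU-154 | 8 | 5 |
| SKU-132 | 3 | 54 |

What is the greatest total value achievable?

107

Sort by value density: SKU-132 54/3≈18, SKU-104 50/23≈2.17, SKU-139 9/6≈1.5, SKU-123 19/28≈0.679, SKU-154 5/8≈0.625.
All 3 m of SKU-132 fit (value 54) → 25 remain.
All 23 m of SKU-104 fit (value 50) → 2 remain.
2 m left: a 2/6 share of SKU-139 gives 9×2/6 = 3.
Total value = 107.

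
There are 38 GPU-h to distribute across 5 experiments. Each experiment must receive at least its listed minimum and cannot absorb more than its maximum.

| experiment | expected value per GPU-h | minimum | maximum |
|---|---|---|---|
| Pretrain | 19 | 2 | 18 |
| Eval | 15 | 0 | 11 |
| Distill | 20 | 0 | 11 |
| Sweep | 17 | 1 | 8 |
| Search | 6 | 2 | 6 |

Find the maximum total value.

693

Meeting every minimum uses 2+0+0+1+2 = 5 GPU-h, leaving 33.
Order the experiments by expected value per GPU-h: Distill 20 > Pretrain 19 > Sweep 17 > Eval 15 > Search 6.
Distill takes 11 more to reach its cap of 11 ; 22 left.
Pretrain: +16 to 18 (cap) ; 6 left.
Only 6 left; Sweep takes them to reach 7.
Total = 19×18 + 20×11 + 17×7 + 6×2 = 693.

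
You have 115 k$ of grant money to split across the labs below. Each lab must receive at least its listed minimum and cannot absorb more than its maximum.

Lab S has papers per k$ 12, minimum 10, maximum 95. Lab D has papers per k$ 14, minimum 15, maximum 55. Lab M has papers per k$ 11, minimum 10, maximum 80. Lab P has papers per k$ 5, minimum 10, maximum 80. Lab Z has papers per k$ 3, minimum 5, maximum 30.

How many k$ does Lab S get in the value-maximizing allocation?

35

Meeting every minimum uses 10+15+10+10+5 = 50 k$, leaving 65.
Rank by papers per k$: Lab D 14 > Lab S 12 > Lab M 11 > Lab P 5 > Lab Z 3.
Lab D takes 40 more to reach its cap of 55 → 25 left.
Lab S: +25 (room for 85) → 35. Pool exhausted.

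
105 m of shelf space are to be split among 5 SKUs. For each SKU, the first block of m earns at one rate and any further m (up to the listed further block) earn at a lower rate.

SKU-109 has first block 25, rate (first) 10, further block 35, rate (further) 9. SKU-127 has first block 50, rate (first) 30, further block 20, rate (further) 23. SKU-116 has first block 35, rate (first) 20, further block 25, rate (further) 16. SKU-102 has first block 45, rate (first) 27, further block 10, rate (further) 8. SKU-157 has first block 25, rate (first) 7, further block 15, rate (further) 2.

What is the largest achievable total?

2945

Treat each block as its own option and order by rate: SKU-127/tier1 30 > SKU-102/tier1 27 > SKU-127/tier2 23 > SKU-116/tier1 20 > SKU-116/tier2 16 > SKU-109/tier1 10 > SKU-109/tier2 9 > SKU-102/tier2 8 > SKU-157/tier1 7 > SKU-157/tier2 2.
SKU-127/tier1 (30): +50 → 55 left.
Fill SKU-102 tier1 block (45 at 27) → 10 left.
10 remain; put them into SKU-127 tier2 at 23.
Total = 30×50 + 27×45 + 23×10 = 2945.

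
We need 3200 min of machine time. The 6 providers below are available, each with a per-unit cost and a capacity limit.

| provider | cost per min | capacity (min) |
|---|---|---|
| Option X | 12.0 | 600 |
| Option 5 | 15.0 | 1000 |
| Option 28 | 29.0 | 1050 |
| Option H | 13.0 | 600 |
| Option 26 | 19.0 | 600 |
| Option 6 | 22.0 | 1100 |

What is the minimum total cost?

50200

Fill from the cheapest provider first.
Take 600 from Option X at 12.0 ; need 2600 more.
Take 600 from Option H at 13.0 ; need 2000 more.
Option 5 at 15.0: take all 1000 min ; 1000 still needed.
Option 26 at 19.0: take all 600 min ; 400 still needed.
Option 6 at 22.0: take 400 of its 1100 ; requirement met.
Option 28: unused.
Cost = 600×12.0 + 600×13.0 + 1000×15.0 + 600×19.0 + 400×22.0 = 50200.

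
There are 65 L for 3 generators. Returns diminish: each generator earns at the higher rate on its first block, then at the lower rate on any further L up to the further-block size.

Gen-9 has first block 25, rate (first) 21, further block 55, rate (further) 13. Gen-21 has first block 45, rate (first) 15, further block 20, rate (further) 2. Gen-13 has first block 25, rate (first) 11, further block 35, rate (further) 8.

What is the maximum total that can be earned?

Order all 6 blocks by rate: Gen-9/first 21 > Gen-21/first 15 > Gen-9/second 13 > Gen-13/first 11 > Gen-13/second 8 > Gen-21/second 2.
Fill Gen-9 first block (25 at 21) → 40 left.
40 remain; put them into Gen-21 first at 15.
Total = 21×25 + 15×40 = 1125.

1125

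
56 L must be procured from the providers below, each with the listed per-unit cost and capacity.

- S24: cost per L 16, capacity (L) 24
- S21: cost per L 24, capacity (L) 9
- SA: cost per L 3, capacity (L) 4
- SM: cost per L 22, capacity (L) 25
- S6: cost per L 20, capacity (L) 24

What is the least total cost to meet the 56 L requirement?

964

Cheapest first:
SA (3): use full 4 ; 52 L to go.
Take 24 from S24 at 16 ; need 28 more.
S6 (20): use full 24 ; 4 L to go.
SM (22): take the remaining 4 ; done.
S21: unused.
Cost = 4×3 + 24×16 + 24×20 + 4×22 = 964.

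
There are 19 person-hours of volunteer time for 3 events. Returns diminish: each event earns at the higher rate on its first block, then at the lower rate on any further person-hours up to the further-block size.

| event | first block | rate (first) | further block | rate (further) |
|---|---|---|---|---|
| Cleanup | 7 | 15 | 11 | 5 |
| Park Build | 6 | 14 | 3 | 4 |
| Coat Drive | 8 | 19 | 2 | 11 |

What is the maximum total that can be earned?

313

Treat each block as its own option and order by rate: Coat Drive/tier1 19 > Cleanup/tier1 15 > Park Build/tier1 14 > Coat Drive/tier2 11 > Cleanup/tier2 5 > Park Build/tier2 4.
Coat Drive tier1 at 19: fill all 8 ; 11 left.
Cleanup/tier1 (15): +7 ; 4 left.
Park Build/tier1: +4 of 6 at 14; pool empty.
Total = 19×8 + 15×7 + 14×4 = 313.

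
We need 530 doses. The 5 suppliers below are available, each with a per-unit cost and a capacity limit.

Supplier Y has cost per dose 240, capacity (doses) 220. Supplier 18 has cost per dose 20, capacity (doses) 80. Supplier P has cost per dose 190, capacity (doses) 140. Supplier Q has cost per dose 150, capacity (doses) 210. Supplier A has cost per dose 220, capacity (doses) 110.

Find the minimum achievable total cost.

81700

Fill from the cheapest supplier first.
Supplier 18 at 20: take all 80 doses → 450 still needed.
Supplier Q at 150: take all 210 doses → 240 still needed.
Take 140 from Supplier P at 190 → need 100 more.
Supplier A (220): take the remaining 100 → done.
Supplier Y: unused.
Cost = 80×20 + 210×150 + 140×190 + 100×220 = 81700.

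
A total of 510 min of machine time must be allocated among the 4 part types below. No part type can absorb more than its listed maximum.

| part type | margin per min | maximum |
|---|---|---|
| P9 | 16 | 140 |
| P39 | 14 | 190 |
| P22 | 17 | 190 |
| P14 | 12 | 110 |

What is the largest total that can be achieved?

7990

Rank by margin per min: P22 17 > P9 16 > P39 14 > P14 12.
P22 takes 190 to reach its cap of 190 → 320 left.
P9: +140 to 140 (cap) → 180 left.
Only 180 left; P39 takes them to reach 180.
Total = 16×140 + 14×180 + 17×190 = 7990.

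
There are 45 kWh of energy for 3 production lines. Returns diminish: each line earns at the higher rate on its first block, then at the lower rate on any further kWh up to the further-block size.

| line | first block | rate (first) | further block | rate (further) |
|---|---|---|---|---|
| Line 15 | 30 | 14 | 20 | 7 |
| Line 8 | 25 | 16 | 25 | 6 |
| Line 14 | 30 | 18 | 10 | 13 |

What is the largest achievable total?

Rank every tier by rate: Line 14/tier1 18 > Line 8/tier1 16 > Line 15/tier1 14 > Line 14/tier2 13 > Line 15/tier2 7 > Line 8/tier2 6.
Line 14 tier1 at 18: fill all 30 ; 15 left.
15 remain; put them into Line 8 tier1 at 16.
Total = 18×30 + 16×15 = 780.

780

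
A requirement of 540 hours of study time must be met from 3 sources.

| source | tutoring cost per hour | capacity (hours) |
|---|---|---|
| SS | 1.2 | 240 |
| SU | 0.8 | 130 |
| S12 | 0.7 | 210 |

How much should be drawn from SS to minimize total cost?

200

Cheapest first:
S12 (0.7): use full 210 → 330 hours to go.
SU (0.8): use full 130 → 200 hours to go.
Take 200 from SS at 1.2 to finish.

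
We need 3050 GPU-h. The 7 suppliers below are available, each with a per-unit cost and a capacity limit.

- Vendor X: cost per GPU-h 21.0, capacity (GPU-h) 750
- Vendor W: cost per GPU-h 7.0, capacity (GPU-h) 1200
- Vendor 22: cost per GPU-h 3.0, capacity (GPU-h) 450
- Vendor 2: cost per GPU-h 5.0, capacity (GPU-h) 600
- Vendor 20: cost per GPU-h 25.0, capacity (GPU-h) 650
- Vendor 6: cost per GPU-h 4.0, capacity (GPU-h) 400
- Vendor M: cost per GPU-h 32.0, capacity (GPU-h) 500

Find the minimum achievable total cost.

22750

Use suppliers in increasing cost order.
Vendor 22 at 3.0: take all 450 GPU-h → 2600 still needed.
Take 400 from Vendor 6 at 4.0 → need 2200 more.
Take 600 from Vendor 2 at 5.0 → need 1600 more.
Vendor W at 7.0: take all 1200 GPU-h → 400 still needed.
Vendor X at 21.0: take 400 of its 750 → requirement met.
Vendor 20, Vendor M: unused.
Cost = 450×3.0 + 400×4.0 + 600×5.0 + 1200×7.0 + 400×21.0 = 22750.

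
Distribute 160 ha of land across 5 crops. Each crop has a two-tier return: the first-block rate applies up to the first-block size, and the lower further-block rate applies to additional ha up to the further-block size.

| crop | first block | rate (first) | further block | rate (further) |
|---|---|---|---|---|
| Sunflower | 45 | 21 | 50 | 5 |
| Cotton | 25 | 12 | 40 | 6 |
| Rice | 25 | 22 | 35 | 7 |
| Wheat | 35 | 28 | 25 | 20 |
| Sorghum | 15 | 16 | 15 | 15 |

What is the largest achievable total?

3440

Order all 10 blocks by rate: Wheat/first 28 > Rice/first 22 > Sunflower/first 21 > Wheat/second 20 > Sorghum/first 16 > Sorghum/second 15 > Cotton/first 12 > Rice/second 7 > Cotton/second 6 > Sunflower/second 5.
Fill Wheat first block (35 at 28) ; 125 left.
Fill Rice first block (25 at 22) ; 100 left.
Fill Sunflower first block (45 at 21) ; 55 left.
Wheat second at 20: fill all 25 ; 30 left.
Fill Sorghum first block (15 at 16) ; 15 left.
Sorghum second at 15: fill all 15 ; 0 left.
Total = 28×35 + 22×25 + 21×45 + 20×25 + 16×15 + 15×15 = 3440.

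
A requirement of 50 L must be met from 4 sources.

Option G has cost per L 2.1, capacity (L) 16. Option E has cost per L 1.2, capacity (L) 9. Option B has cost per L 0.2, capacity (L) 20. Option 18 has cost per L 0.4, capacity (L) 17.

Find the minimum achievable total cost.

Use sources in increasing cost order.
Option B at 0.2: take all 20 L → 30 still needed.
Option 18 at 0.4: take all 17 L → 13 still needed.
Take 9 from Option E at 1.2 → need 4 more.
Option G (2.1): take the remaining 4 → done.
Cost = 20×0.2 + 17×0.4 + 9×1.2 + 4×2.1 = 30.

30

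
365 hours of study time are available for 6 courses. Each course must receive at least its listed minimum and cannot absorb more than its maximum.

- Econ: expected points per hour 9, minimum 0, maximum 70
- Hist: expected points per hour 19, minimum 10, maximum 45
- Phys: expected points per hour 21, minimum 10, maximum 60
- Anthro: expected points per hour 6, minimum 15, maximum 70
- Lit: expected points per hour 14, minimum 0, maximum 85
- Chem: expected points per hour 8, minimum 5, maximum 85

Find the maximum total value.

4735

Meeting every minimum uses 0+10+10+15+0+5 = 40 hours, leaving 325.
Rank by expected points per hour: Phys 21 > Hist 19 > Lit 14 > Econ 9 > Chem 8 > Anthro 6.
Phys takes 50 more to reach its cap of 60 ; 275 left.
Hist takes 35 more to reach its cap of 45 ; 240 left.
Lit takes 85 more to reach its cap of 85 ; 155 left.
Econ takes 70 more to reach its cap of 70 ; 85 left.
Chem: +80 to 85 (cap) ; 5 left.
Anthro: +5 (room for 55) → 20. Pool exhausted.
Total = 9×70 + 19×45 + 21×60 + 6×20 + 14×85 + 8×85 = 4735.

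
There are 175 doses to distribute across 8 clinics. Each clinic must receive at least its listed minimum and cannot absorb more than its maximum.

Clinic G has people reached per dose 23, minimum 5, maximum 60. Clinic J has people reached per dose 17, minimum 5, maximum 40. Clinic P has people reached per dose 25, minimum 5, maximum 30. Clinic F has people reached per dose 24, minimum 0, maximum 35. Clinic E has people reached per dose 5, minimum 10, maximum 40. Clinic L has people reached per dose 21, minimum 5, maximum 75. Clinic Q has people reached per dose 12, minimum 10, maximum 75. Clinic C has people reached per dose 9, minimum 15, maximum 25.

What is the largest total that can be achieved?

3570

Meeting every minimum uses 5+5+5+0+10+5+10+15 = 55 doses, leaving 120.
Order the clinics by people reached per dose: Clinic P 25 > Clinic F 24 > Clinic G 23 > Clinic L 21 > Clinic J 17 > Clinic Q 12 > Clinic C 9 > Clinic E 5.
Clinic P takes 25 more to reach its cap of 30 ; 95 left.
Give Clinic F 35 more to hit its cap of 35 ; 60 left.
Give Clinic G 55 more to hit its cap of 60 ; 5 left.
Clinic L has room for 70 more but only 5 remain, so it gets 10.
Total = 23×60 + 17×5 + 25×30 + 24×35 + 5×10 + 21×10 + 12×10 + 9×15 = 3570.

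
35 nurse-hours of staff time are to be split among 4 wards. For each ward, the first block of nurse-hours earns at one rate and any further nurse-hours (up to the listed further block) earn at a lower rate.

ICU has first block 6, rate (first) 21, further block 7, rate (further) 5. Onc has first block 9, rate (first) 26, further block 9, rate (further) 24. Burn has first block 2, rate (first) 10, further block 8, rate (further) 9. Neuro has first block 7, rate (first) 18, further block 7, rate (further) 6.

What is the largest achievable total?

740

Treat each block as its own option and order by rate: Onc/T1 26 > Onc/T2 24 > ICU/T1 21 > Neuro/T1 18 > Burn/T1 10 > Burn/T2 9 > Neuro/T2 6 > ICU/T2 5.
Onc/T1 (26): +9 ; 26 left.
Onc T2 at 24: fill all 9 ; 17 left.
Fill ICU T1 block (6 at 21) ; 11 left.
Neuro T1 at 18: fill all 7 ; 4 left.
Burn/T1 (10): +2 ; 2 left.
Burn T2 at 9: only 2 left, fill 2.
Total = 26×9 + 24×9 + 21×6 + 18×7 + 10×2 + 9×2 = 740.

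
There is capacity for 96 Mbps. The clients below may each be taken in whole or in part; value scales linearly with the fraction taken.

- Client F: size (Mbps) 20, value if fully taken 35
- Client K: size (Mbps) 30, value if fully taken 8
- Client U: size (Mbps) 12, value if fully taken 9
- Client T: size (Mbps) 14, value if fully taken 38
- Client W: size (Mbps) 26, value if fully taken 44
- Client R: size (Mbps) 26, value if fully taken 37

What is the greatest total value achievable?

161.5

Best value per unit of size first: Client T 38/14≈2.71, Client F 35/20≈1.75, Client W 44/26≈1.69, Client R 37/26≈1.42, Client U 9/12≈0.75, Client K 8/30≈0.267.
Take all of Client T (14 Mbps, value 38) ; 82 Mbps left.
All 20 Mbps of Client F fit (value 35) ; 62 remain.
Take all of Client W (26 Mbps, value 44) ; 36 Mbps left.
Client R: take in full, 26 Mbps for value 37 ; 10 left.
Only 10 Mbps remain; take 10/12 of Client U for value 9×10/12 = 7.5.
Total value = 161.5.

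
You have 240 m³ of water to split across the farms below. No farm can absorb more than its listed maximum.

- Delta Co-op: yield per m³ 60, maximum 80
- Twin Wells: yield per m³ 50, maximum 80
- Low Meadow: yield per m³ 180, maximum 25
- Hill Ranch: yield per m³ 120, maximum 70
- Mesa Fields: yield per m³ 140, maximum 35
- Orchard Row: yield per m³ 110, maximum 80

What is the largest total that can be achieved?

28400

Rank by yield per m³: Low Meadow 180 > Mesa Fields 140 > Hill Ranch 120 > Orchard Row 110 > Delta Co-op 60 > Twin Wells 50.
Give Low Meadow 25 to hit its cap of 25 ; 215 left.
Give Mesa Fields 35 to hit its cap of 35 ; 180 left.
Give Hill Ranch 70 to hit its cap of 70 ; 110 left.
Orchard Row: +80 to 80 (cap) ; 30 left.
Delta Co-op: +30 (room for 80) → 30. Pool exhausted.
Total = 60×30 + 180×25 + 120×70 + 140×35 + 110×80 = 28400.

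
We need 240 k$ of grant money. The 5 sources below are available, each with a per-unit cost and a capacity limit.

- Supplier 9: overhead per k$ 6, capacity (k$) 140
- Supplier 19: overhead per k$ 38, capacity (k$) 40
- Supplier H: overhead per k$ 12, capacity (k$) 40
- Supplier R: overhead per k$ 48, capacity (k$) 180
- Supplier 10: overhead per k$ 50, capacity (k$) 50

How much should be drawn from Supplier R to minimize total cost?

20

Cheapest first:
Take 140 from Supplier 9 at 6 — need 100 more.
Supplier H at 12: take all 40 k$ — 60 still needed.
Take 40 from Supplier 19 at 38 — need 20 more.
Take 20 from Supplier R at 48 to finish.
Supplier 10: unused.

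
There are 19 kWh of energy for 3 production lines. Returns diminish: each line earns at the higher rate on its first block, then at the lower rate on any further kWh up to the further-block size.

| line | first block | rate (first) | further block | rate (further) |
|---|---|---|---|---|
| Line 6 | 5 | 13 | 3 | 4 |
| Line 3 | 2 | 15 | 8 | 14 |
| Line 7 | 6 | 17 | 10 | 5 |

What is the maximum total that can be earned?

283

Rank every tier by rate: Line 7/T1 17 > Line 3/T1 15 > Line 3/T2 14 > Line 6/T1 13 > Line 7/T2 5 > Line 6/T2 4.
Line 7 T1 at 17: fill all 6 → 13 left.
Line 3 T1 at 15: fill all 2 → 11 left.
Fill Line 3 T2 block (8 at 14) → 3 left.
3 remain; put them into Line 6 T1 at 13.
Total = 17×6 + 15×2 + 14×8 + 13×3 = 283.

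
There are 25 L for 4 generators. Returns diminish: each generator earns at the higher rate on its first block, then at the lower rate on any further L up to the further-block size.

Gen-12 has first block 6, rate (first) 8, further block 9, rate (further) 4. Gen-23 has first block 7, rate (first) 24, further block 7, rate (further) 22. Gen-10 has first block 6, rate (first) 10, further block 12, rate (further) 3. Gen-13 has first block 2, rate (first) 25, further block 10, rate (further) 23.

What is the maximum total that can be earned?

Order all 8 blocks by rate: Gen-13/T1 25 > Gen-23/T1 24 > Gen-13/T2 23 > Gen-23/T2 22 > Gen-10/T1 10 > Gen-12/T1 8 > Gen-12/T2 4 > Gen-10/T2 3.
Gen-13/T1 (25): +2 ; 23 left.
Gen-23/T1 (24): +7 ; 16 left.
Gen-13/T2 (23): +10 ; 6 left.
Gen-23 T2 at 22: only 6 left, fill 6.
Total = 25×2 + 24×7 + 23×10 + 22×6 = 580.

580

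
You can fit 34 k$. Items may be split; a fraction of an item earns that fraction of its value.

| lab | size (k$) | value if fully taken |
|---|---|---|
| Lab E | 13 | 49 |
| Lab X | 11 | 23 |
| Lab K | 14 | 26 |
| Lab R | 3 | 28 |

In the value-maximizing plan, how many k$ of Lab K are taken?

7

Rank by value-to-size ratio: Lab R 28/3≈9.33, Lab E 49/13≈3.77, Lab X 23/11≈2.09, Lab K 26/14≈1.86.
All 3 k$ of Lab R fit (value 28) — 31 remain.
All 13 k$ of Lab E fit (value 49) — 18 remain.
Lab X: take in full, 11 k$ for value 23 — 7 left.
7 k$ left: a 7/14 share of Lab K gives 26×7/14 = 13.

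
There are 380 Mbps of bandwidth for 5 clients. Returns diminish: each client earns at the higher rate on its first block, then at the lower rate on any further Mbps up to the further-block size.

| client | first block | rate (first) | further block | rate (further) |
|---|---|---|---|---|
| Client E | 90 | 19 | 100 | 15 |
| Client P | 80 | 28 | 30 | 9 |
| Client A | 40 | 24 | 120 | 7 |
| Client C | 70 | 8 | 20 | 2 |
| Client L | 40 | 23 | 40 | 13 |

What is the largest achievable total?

7720

Treat each block as its own option and order by rate: Client P/first 28 > Client A/first 24 > Client L/first 23 > Client E/first 19 > Client E/second 15 > Client L/second 13 > Client P/second 9 > Client C/first 8 > Client A/second 7 > Client C/second 2.
Client P/first (28): +80 ; 300 left.
Client A/first (24): +40 ; 260 left.
Client L/first (23): +40 ; 220 left.
Client E first at 19: fill all 90 ; 130 left.
Client E second at 15: fill all 100 ; 30 left.
30 remain; put them into Client L second at 13.
Total = 28×80 + 24×40 + 23×40 + 19×90 + 15×100 + 13×30 = 7720.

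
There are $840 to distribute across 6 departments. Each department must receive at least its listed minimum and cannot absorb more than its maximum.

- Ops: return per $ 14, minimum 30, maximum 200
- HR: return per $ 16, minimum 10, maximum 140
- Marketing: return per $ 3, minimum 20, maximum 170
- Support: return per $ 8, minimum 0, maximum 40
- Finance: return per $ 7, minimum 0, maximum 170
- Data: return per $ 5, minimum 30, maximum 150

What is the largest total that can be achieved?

7720

Meeting every minimum uses 30+10+20+0+0+30 = 90 $, leaving 750.
Highest return per $ first: HR 16 > Ops 14 > Support 8 > Finance 7 > Data 5 > Marketing 3.
Give HR 130 more to hit its cap of 140 ; 620 left.
Give Ops 170 more to hit its cap of 200 ; 450 left.
Give Support 40 more to hit its cap of 40 ; 410 left.
Finance takes 170 more to reach its cap of 170 ; 240 left.
Data: +120 to 150 (cap) ; 120 left.
Marketing: +120 (room for 150) → 140. Pool exhausted.
Total = 14×200 + 16×140 + 3×140 + 8×40 + 7×170 + 5×150 = 7720.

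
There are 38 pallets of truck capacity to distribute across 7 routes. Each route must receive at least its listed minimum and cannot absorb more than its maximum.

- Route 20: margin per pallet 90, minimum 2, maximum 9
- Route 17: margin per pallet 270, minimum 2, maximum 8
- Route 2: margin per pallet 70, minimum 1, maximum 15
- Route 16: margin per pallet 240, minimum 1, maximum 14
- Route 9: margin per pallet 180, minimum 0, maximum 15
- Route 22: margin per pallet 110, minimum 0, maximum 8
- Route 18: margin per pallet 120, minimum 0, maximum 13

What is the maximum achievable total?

Meeting every minimum uses 2+2+1+1+0+0+0 = 6 pallets, leaving 32.
Rank by margin per pallet: Route 17 270 > Route 16 240 > Route 9 180 > Route 18 120 > Route 22 110 > Route 20 90 > Route 2 70.
Route 17 takes 6 more to reach its cap of 8 → 26 left.
Route 16 takes 13 more to reach its cap of 14 → 13 left.
Route 9: +13 (room for 15) → 13. Pool exhausted.
Total = 90×2 + 270×8 + 70×1 + 240×14 + 180×13 = 8110.

8110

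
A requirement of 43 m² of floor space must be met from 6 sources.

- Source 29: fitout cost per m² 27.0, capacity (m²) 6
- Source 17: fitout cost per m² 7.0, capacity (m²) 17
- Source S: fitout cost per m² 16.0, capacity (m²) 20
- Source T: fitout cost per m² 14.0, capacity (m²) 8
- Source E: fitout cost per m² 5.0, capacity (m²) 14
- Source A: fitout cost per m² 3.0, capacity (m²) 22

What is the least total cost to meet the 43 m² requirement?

185

Use sources in increasing cost order.
Take 22 from Source A at 3.0 → need 21 more.
Source E at 5.0: take all 14 m² → 7 still needed.
Source 17 at 7.0: take 7 of its 17 → requirement met.
Source T, Source S, Source 29: unused.
Cost = 22×3.0 + 14×5.0 + 7×7.0 = 185.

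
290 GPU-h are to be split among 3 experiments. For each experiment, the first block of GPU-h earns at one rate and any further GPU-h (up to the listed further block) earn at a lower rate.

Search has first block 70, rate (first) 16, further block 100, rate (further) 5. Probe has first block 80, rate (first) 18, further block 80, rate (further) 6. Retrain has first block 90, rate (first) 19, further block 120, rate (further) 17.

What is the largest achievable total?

Treat each block as its own option and order by rate: Retrain/tier1 19 > Probe/tier1 18 > Retrain/tier2 17 > Search/tier1 16 > Probe/tier2 6 > Search/tier2 5.
Retrain/tier1 (19): +90 ; 200 left.
Fill Probe tier1 block (80 at 18) ; 120 left.
Retrain/tier2 (17): +120 ; 0 left.
Total = 19×90 + 18×80 + 17×120 = 5190.

5190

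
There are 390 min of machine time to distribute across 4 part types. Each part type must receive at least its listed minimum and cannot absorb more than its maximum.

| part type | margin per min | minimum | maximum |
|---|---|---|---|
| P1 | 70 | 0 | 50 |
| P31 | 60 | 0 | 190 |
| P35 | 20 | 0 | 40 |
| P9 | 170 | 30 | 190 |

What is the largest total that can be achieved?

44800

Meeting every minimum uses 0+0+0+30 = 30 min, leaving 360.
Rank by margin per min: P9 170 > P1 70 > P31 60 > P35 20.
Give P9 160 more to hit its cap of 190 — 200 left.
Give P1 50 more to hit its cap of 50 — 150 left.
P31: +150 (room for 190) → 150. Pool exhausted.
Total = 70×50 + 60×150 + 170×190 = 44800.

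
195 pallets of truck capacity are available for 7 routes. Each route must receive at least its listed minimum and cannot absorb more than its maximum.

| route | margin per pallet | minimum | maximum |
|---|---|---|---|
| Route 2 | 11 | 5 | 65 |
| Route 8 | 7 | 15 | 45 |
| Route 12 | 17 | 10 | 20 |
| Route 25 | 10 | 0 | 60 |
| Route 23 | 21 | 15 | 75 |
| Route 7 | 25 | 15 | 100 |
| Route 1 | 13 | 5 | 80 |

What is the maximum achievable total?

4155

Meeting every minimum uses 5+15+10+0+15+15+5 = 65 pallets, leaving 130.
Order the routes by margin per pallet: Route 7 25 > Route 23 21 > Route 12 17 > Route 1 13 > Route 2 11 > Route 25 10 > Route 8 7.
Route 7: +85 to 100 (cap) → 45 left.
Route 23 has room for 60 more but only 45 remain, so it gets 60.
Total = 11×5 + 7×15 + 17×10 + 21×60 + 25×100 + 13×5 = 4155.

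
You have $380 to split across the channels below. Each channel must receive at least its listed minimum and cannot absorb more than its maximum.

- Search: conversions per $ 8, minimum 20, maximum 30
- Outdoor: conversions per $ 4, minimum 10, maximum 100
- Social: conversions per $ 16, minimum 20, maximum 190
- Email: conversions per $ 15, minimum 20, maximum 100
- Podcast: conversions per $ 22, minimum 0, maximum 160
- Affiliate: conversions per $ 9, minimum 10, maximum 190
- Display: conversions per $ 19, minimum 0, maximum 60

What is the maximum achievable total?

Meeting every minimum uses 20+10+20+20+0+10+0 = 80 $, leaving 300.
Rank by conversions per $: Podcast 22 > Display 19 > Social 16 > Email 15 > Affiliate 9 > Search 8 > Outdoor 4.
Podcast takes 160 more to reach its cap of 160 — 140 left.
Display takes 60 more to reach its cap of 60 — 80 left.
Only 80 left; Social takes them to reach 100.
Total = 8×20 + 4×10 + 16×100 + 15×20 + 22×160 + 9×10 + 19×60 = 6850.

6850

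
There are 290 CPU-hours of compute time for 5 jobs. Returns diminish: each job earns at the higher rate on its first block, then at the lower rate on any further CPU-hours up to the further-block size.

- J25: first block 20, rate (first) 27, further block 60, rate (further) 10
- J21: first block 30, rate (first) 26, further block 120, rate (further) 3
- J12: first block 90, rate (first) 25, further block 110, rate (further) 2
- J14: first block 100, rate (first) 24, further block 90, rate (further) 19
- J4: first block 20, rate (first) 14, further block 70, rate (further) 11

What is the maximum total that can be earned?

6920

Order all 10 blocks by rate: J25/T1 27 > J21/T1 26 > J12/T1 25 > J14/T1 24 > J14/T2 19 > J4/T1 14 > J4/T2 11 > J25/T2 10 > J21/T2 3 > J12/T2 2.
J25 T1 at 27: fill all 20 ; 270 left.
J21/T1 (26): +30 ; 240 left.
Fill J12 T1 block (90 at 25) ; 150 left.
Fill J14 T1 block (100 at 24) ; 50 left.
J14 T2 at 19: only 50 left, fill 50.
Total = 27×20 + 26×30 + 25×90 + 24×100 + 19×50 = 6920.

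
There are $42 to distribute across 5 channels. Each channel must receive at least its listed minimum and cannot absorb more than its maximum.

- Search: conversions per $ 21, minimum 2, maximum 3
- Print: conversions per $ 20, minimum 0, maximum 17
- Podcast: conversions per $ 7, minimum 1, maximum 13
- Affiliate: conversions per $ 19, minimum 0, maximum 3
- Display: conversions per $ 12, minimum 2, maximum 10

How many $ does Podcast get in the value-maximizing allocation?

Meeting every minimum uses 2+0+1+0+2 = 5 $, leaving 37.
Highest conversions per $ first: Search 21 > Print 20 > Affiliate 19 > Display 12 > Podcast 7.
Search: +1 to 3 (cap) → 36 left.
Give Print 17 more to hit its cap of 17 → 19 left.
Affiliate: +3 to 3 (cap) → 16 left.
Display takes 8 more to reach its cap of 10 → 8 left.
Podcast: +8 (room for 12) → 9. Pool exhausted.

9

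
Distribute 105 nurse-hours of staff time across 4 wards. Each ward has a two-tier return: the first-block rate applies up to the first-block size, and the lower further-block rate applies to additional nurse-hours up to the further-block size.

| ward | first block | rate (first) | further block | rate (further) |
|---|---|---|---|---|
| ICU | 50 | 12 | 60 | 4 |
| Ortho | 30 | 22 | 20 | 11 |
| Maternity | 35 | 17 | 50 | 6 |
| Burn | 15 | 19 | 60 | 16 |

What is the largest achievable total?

Rank every tier by rate: Ortho/T1 22 > Burn/T1 19 > Maternity/T1 17 > Burn/T2 16 > ICU/T1 12 > Ortho/T2 11 > Maternity/T2 6 > ICU/T2 4.
Ortho/T1 (22): +30 ; 75 left.
Burn/T1 (19): +15 ; 60 left.
Maternity/T1 (17): +35 ; 25 left.
Burn/T2: +25 of 60 at 16; pool empty.
Total = 22×30 + 19×15 + 17×35 + 16×25 = 1940.

1940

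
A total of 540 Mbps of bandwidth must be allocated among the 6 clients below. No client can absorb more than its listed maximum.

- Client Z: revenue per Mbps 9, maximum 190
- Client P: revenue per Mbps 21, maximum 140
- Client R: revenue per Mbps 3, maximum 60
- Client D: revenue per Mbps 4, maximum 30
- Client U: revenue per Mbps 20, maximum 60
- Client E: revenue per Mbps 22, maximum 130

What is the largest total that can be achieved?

8790

Rank by revenue per Mbps: Client E 22 > Client P 21 > Client U 20 > Client Z 9 > Client D 4 > Client R 3.
Give Client E 130 to hit its cap of 130 — 410 left.
Client P: +140 to 140 (cap) — 270 left.
Client U: +60 to 60 (cap) — 210 left.
Give Client Z 190 to hit its cap of 190 — 20 left.
Client D: +20 (room for 30) → 20. Pool exhausted.
Total = 9×190 + 21×140 + 4×20 + 20×60 + 22×130 = 8790.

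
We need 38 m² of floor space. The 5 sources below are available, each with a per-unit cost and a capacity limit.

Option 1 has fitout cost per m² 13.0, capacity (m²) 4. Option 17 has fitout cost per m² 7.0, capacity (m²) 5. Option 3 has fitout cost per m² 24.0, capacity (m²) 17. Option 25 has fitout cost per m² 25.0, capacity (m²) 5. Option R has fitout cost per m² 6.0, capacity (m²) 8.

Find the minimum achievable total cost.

Fill from the cheapest source first.
Option R (6.0): use full 8 — 30 m² to go.
Option 17 (7.0): use full 5 — 25 m² to go.
Option 1 at 13.0: take all 4 m² — 21 still needed.
Take 17 from Option 3 at 24.0 — need 4 more.
Option 25 (25.0): take the remaining 4 — done.
Cost = 8×6.0 + 5×7.0 + 4×13.0 + 17×24.0 + 4×25.0 = 643.

643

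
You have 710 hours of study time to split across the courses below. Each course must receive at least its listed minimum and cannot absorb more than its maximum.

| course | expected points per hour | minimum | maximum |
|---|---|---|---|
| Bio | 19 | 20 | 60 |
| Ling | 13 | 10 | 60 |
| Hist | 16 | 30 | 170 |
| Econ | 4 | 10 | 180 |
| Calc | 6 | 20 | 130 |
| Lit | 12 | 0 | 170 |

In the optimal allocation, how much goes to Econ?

120

Meeting every minimum uses 20+10+30+10+20+0 = 90 hours, leaving 620.
Order the courses by expected points per hour: Bio 19 > Hist 16 > Ling 13 > Lit 12 > Calc 6 > Econ 4.
Give Bio 40 more to hit its cap of 60 ; 580 left.
Hist: +140 to 170 (cap) ; 440 left.
Give Ling 50 more to hit its cap of 60 ; 390 left.
Give Lit 170 more to hit its cap of 170 ; 220 left.
Calc takes 110 more to reach its cap of 130 ; 110 left.
Only 110 left; Econ takes them to reach 120.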